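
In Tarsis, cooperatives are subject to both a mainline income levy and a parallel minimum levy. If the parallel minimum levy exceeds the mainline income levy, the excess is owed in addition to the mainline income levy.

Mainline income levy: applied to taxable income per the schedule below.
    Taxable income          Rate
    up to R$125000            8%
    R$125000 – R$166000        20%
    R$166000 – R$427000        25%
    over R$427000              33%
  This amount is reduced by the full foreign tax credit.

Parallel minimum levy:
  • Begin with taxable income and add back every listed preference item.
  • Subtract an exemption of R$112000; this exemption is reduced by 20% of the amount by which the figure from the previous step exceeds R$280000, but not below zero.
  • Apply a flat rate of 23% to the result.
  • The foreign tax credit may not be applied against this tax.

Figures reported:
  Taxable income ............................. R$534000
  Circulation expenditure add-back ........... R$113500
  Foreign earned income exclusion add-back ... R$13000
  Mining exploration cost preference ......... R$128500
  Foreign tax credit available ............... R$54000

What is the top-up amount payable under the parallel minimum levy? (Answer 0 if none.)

R$114364

Mainline income levy:
  R$125000 × 8% = R$10000
  R$41000 × 20% = R$8200
  R$261000 × 25% = R$65250
  R$107000 × 33% = R$35310
  → R$118760
  Less foreign tax credit R$54000 → R$64760

Parallel minimum levy:
  Adjusted income: R$534000 + R$113500 + R$13000 + R$128500 = R$789000
  Exemption: R$112000 − 20% × (R$789000 − R$280000) = R$112000 − R$101800 = R$10200
  Base: R$789000 − R$10200 = R$778800
  R$778800 × 23% = R$179124

Excess of parallel minimum levy over mainline income levy: R$179124 − R$64760 = R$114364.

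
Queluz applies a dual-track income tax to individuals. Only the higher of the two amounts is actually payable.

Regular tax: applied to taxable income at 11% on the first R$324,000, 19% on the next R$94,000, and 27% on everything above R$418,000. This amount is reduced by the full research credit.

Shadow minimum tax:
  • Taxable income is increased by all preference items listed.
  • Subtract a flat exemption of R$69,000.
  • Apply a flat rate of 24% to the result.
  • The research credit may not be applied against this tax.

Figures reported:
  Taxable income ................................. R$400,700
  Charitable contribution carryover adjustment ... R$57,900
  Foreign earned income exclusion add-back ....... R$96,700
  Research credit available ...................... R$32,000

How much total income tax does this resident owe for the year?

R$116,712

Regular tax:
  R$324,000 × 11% = R$35,640
  R$76,700 × 19% = R$14,573
  → R$50,213
  Less research credit R$32,000 → R$18,213

Shadow minimum tax:
  Adjusted income: R$400,700 + R$57,900 + R$96,700 = R$555,300
  Less exemption R$69,000 → base R$486,300
  R$486,300 × 24% = R$116,712

R$116,712 > R$18,213, so the shadow minimum tax is the binding amount.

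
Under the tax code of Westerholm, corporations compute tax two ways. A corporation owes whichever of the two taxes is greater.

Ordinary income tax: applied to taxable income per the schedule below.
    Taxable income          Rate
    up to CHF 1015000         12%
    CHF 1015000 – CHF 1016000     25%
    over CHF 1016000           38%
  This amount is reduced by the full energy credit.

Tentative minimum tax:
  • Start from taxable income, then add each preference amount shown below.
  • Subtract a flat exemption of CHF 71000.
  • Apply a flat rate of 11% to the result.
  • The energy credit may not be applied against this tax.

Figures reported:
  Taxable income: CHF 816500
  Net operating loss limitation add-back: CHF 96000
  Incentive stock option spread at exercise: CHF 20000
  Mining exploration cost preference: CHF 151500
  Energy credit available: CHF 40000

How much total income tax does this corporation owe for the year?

Ordinary income tax:
  CHF 816500 × 12% = CHF 97980
  Less energy credit CHF 40000 → CHF 57980

Tentative minimum tax:
  Adjusted income: CHF 816500 + CHF 96000 + CHF 20000 + CHF 151500 = CHF 1084000
  Less exemption CHF 71000 → base CHF 1013000
  CHF 1013000 × 11% = CHF 111430

CHF 111430 > CHF 57980, so the tentative minimum tax is the binding amount.

CHF 111430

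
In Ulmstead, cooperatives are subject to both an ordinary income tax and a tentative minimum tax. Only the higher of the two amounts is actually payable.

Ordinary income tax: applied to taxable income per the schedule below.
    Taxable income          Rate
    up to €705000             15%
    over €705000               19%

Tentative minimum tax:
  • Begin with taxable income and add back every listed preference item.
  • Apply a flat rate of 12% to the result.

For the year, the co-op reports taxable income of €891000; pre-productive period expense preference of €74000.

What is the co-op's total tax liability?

Ordinary income tax:
  €705000 × 15% = €105750
  €186000 × 19% = €35340
  → €141090

Tentative minimum tax:
  Adjusted income: €891000 + €74000 = €965000
  €965000 × 12% = €115800

€141090 > €115800, so the ordinary income tax governs.

€141090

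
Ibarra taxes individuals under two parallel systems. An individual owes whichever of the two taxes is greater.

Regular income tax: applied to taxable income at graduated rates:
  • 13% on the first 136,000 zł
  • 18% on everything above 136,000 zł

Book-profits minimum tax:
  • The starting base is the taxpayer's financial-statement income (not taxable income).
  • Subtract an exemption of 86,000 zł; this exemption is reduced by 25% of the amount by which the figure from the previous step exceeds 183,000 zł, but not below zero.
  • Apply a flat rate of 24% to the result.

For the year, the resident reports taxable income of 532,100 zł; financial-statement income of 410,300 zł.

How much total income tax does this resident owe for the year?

Book-profits minimum tax:
  Base (financial-statement income): 410,300 zł
  Exemption: 86,000 zł − 25% × (410,300 zł − 183,000 zł) = 86,000 zł − 56,825 zł = 29,175 zł
  Base: 410,300 zł − 29,175 zł = 381,125 zł
  381,125 zł × 24% = 91,470 zł

Regular income tax:
  136,000 zł × 13% = 17,680 zł
  396,100 zł × 18% = 71,298 zł
  → 88,978 zł

91,470 zł > 88,978 zł, so the book-profits minimum tax is the binding amount.

91,470 zł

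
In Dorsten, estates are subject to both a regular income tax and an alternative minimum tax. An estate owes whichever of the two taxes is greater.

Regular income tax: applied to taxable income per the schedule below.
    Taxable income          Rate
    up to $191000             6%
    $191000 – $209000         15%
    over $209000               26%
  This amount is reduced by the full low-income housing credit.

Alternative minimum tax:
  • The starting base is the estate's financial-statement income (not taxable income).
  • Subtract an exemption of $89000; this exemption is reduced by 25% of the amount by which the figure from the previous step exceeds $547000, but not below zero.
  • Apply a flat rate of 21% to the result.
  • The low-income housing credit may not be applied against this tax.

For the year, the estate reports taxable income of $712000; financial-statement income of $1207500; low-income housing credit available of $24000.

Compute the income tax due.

$253575

Alternative minimum tax:
  Base (financial-statement income): $1207500
  Exemption: 25% × ($1207500 − $547000) = $165125 ≥ $89000, so the exemption is fully phased out
  Base: $1207500 − $0 = $1207500
  $1207500 × 21% = $253575

Regular income tax:
  $191000 × 6% = $11460
  $18000 × 15% = $2700
  $503000 × 26% = $130780
  → $144940
  Less low-income housing credit $24000 → $120940

$253575 > $120940, so the alternative minimum tax is the binding amount.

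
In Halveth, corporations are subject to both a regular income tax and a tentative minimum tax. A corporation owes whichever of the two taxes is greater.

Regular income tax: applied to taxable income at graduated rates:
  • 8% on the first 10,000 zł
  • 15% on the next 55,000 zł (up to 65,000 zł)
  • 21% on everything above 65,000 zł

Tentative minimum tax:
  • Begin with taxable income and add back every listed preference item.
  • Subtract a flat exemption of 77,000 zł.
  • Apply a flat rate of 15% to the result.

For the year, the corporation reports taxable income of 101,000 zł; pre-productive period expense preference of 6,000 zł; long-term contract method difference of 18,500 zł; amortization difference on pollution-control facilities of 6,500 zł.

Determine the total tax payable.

16,610 zł

Regular income tax:
  10,000 zł × 8% = 800 zł
  55,000 zł × 15% = 8,250 zł
  36,000 zł × 21% = 7,560 zł
  → 16,610 zł

Tentative minimum tax:
  Adjusted income: 101,000 zł + 6,000 zł + 18,500 zł + 6,500 zł = 132,000 zł
  Less exemption 77,000 zł → base 55,000 zł
  55,000 zł × 15% = 8,250 zł

16,610 zł > 8,250 zł, so the regular income tax governs.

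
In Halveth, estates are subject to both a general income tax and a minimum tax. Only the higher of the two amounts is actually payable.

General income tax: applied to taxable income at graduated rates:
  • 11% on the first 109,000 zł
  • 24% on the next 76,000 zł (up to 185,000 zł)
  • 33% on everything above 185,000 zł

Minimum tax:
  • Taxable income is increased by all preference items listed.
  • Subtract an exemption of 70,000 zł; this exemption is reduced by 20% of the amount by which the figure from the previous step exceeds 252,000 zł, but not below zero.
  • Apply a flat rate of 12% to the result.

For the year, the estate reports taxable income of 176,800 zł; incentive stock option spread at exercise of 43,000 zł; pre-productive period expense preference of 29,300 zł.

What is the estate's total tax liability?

28,262 zł

General income tax:
  109,000 zł × 11% = 11,990 zł
  67,800 zł × 24% = 16,272 zł
  → 28,262 zł

Minimum tax:
  Adjusted income: 176,800 zł + 43,000 zł + 29,300 zł = 249,100 zł
  Exemption: 249,100 zł ≤ 252,000 zł, so full 70,000 zł applies
  Base: 249,100 zł − 70,000 zł = 179,100 zł
  179,100 zł × 12% = 21,492 zł

28,262 zł > 21,492 zł, so the general income tax governs.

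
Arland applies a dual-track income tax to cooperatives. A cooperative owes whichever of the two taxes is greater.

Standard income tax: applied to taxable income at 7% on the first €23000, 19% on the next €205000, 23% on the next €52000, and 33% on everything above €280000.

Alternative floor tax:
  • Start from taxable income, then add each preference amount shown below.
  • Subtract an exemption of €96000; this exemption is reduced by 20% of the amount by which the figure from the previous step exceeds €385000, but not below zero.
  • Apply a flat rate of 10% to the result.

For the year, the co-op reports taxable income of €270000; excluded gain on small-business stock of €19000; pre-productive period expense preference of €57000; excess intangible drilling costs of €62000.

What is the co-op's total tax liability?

€50220

Standard income tax:
  €23000 × 7% = €1610
  €205000 × 19% = €38950
  €42000 × 23% = €9660
  → €50220

Alternative floor tax:
  Adjusted income: €270000 + €19000 + €57000 + €62000 = €408000
  Exemption: €96000 − 20% × (€408000 − €385000) = €96000 − €4600 = €91400
  Base: €408000 − €91400 = €316600
  €316600 × 10% = €31660

€50220 > €31660, so the standard income tax governs.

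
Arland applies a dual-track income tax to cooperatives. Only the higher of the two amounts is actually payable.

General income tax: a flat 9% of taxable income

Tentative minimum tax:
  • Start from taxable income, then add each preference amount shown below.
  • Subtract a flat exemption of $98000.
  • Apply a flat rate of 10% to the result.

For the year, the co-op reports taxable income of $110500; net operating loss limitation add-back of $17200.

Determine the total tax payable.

Tentative minimum tax:
  Adjusted income: $110500 + $17200 = $127700
  Less exemption $98000 → base $29700
  $29700 × 10% = $2970

General income tax:
  $110500 × 9% = $9945

$9945 > $2970, so the general income tax governs.

$9945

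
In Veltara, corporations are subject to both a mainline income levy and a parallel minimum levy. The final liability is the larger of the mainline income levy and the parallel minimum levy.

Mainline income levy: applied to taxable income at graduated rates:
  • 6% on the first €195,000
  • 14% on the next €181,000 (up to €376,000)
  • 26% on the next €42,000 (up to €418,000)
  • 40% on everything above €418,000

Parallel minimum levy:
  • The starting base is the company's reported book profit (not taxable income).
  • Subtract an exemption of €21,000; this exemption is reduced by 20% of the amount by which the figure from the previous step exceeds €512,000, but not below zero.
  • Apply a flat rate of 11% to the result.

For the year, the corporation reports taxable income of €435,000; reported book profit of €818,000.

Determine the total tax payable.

€89,980

Mainline income levy:
  €195,000 × 6% = €11,700
  €181,000 × 14% = €25,340
  €42,000 × 26% = €10,920
  €17,000 × 40% = €6,800
  → €54,760

Parallel minimum levy:
  Base (reported book profit): €818,000
  Exemption: 20% × (€818,000 − €512,000) = €61,200 ≥ €21,000, so the exemption is fully phased out
  Base: €818,000 − €0 = €818,000
  €818,000 × 11% = €89,980

€89,980 > €54,760, so the parallel minimum levy is the binding amount.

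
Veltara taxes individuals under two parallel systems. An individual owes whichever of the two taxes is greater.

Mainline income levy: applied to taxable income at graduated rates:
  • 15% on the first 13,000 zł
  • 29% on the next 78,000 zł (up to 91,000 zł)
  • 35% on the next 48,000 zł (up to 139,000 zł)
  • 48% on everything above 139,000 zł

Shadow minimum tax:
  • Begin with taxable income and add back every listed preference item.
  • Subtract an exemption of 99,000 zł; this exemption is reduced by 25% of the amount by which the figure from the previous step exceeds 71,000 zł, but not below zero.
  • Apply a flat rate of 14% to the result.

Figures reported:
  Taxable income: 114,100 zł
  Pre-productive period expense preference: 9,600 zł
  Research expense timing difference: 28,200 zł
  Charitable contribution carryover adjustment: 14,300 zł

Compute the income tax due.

Mainline income levy:
  13,000 zł × 15% = 1,950 zł
  78,000 zł × 29% = 22,620 zł
  23,100 zł × 35% = 8,085 zł
  → 32,655 zł

Shadow minimum tax:
  Adjusted income: 114,100 zł + 9,600 zł + 28,200 zł + 14,300 zł = 166,200 zł
  Exemption: 99,000 zł − 25% × (166,200 zł − 71,000 zł) = 99,000 zł − 23,800 zł = 75,200 zł
  Base: 166,200 zł − 75,200 zł = 91,000 zł
  91,000 zł × 14% = 12,740 zł

32,655 zł > 12,740 zł, so the mainline income levy governs.

32,655 zł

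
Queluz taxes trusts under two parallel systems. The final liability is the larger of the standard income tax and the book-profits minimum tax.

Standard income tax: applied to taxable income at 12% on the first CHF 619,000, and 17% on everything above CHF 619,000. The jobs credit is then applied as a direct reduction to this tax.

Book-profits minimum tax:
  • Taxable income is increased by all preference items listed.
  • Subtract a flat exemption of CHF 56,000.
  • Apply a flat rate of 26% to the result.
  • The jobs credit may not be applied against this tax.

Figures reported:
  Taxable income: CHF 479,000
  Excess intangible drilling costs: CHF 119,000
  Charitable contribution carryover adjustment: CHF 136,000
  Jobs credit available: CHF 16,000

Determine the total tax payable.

CHF 176,280

Book-profits minimum tax:
  Adjusted income: CHF 479,000 + CHF 119,000 + CHF 136,000 = CHF 734,000
  Less exemption CHF 56,000 → base CHF 678,000
  CHF 678,000 × 26% = CHF 176,280

Standard income tax:
  CHF 479,000 × 12% = CHF 57,480
  Less jobs credit CHF 16,000 → CHF 41,480

CHF 176,280 > CHF 41,480, so the book-profits minimum tax is the binding amount.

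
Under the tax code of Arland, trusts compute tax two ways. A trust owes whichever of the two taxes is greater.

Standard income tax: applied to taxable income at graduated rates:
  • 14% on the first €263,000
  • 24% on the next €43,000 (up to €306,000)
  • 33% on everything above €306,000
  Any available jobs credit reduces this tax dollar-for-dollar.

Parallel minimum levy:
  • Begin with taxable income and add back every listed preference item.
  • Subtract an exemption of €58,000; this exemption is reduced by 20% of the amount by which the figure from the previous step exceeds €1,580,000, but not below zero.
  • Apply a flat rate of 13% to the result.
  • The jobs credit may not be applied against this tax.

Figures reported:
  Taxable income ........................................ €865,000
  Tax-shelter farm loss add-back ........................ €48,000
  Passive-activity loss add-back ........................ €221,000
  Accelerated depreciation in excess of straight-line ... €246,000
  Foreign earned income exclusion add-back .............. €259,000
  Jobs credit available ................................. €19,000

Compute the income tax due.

Parallel minimum levy:
  Adjusted income: €865,000 + €48,000 + €221,000 + €246,000 + €259,000 = €1,639,000
  Exemption: €58,000 − 20% × (€1,639,000 − €1,580,000) = €58,000 − €11,800 = €46,200
  Base: €1,639,000 − €46,200 = €1,592,800
  €1,592,800 × 13% = €207,064

Standard income tax:
  €263,000 × 14% = €36,820
  €43,000 × 24% = €10,320
  €559,000 × 33% = €184,470
  → €231,610
  Less jobs credit €19,000 → €212,610

€212,610 > €207,064, so the standard income tax governs.

€212,610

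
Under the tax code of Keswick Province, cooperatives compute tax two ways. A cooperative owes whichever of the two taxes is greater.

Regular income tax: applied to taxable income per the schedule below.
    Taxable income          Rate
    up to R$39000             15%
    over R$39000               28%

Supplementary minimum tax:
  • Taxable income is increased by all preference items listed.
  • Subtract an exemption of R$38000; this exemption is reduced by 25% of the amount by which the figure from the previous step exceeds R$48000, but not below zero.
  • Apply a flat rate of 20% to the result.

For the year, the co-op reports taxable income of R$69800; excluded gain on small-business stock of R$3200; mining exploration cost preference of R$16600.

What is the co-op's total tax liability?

R$14474

Regular income tax:
  R$39000 × 15% = R$5850
  R$30800 × 28% = R$8624
  → R$14474

Supplementary minimum tax:
  Adjusted income: R$69800 + R$3200 + R$16600 = R$89600
  Exemption: R$38000 − 25% × (R$89600 − R$48000) = R$38000 − R$10400 = R$27600
  Base: R$89600 − R$27600 = R$62000
  R$62000 × 20% = R$12400

R$14474 > R$12400, so the regular income tax governs.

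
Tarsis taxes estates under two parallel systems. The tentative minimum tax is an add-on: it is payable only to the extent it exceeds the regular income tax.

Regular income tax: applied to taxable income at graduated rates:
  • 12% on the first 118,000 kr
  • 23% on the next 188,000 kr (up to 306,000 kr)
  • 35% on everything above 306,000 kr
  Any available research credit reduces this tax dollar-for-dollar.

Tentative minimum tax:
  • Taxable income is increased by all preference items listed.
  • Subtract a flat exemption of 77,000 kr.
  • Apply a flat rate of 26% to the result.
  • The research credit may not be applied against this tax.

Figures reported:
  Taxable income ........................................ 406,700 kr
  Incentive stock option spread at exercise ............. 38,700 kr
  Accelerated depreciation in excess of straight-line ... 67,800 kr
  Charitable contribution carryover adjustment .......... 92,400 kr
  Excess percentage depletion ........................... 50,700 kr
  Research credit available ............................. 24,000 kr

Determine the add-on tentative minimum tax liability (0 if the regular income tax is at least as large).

Regular income tax:
  118,000 kr × 12% = 14,160 kr
  188,000 kr × 23% = 43,240 kr
  100,700 kr × 35% = 35,245 kr
  → 92,645 kr
  Less research credit 24,000 kr → 68,645 kr

Tentative minimum tax:
  Adjusted income: 406,700 kr + 38,700 kr + 67,800 kr + 92,400 kr + 50,700 kr = 656,300 kr
  Less exemption 77,000 kr → base 579,300 kr
  579,300 kr × 26% = 150,618 kr

Excess of tentative minimum tax over regular income tax: 150,618 kr − 68,645 kr = 81,973 kr.

81,973 kr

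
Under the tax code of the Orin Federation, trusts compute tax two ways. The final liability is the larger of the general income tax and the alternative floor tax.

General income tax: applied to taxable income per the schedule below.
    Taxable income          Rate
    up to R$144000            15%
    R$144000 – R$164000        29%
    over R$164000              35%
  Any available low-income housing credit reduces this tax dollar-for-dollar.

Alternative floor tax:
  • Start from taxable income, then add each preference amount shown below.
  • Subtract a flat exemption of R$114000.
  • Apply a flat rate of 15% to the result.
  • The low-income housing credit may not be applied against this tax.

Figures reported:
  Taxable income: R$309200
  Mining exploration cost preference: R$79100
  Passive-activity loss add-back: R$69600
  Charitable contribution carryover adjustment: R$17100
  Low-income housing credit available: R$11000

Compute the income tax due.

R$67220

Alternative floor tax:
  Adjusted income: R$309200 + R$79100 + R$69600 + R$17100 = R$475000
  Less exemption R$114000 → base R$361000
  R$361000 × 15% = R$54150

General income tax:
  R$144000 × 15% = R$21600
  R$20000 × 29% = R$5800
  R$145200 × 35% = R$50820
  → R$78220
  Less low-income housing credit R$11000 → R$67220

R$67220 > R$54150, so the general income tax governs.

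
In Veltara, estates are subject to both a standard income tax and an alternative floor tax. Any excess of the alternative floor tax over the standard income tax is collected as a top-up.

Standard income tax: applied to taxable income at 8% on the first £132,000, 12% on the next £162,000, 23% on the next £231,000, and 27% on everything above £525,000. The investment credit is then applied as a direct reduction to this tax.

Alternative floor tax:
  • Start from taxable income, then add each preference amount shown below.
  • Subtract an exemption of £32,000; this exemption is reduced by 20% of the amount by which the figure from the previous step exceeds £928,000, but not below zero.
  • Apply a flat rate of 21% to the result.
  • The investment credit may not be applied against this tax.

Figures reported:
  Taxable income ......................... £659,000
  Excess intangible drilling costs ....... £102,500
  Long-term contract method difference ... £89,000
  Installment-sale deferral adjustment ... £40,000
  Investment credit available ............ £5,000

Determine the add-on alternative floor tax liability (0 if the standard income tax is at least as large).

Standard income tax:
  £132,000 × 8% = £10,560
  £162,000 × 12% = £19,440
  £231,000 × 23% = £53,130
  £134,000 × 27% = £36,180
  → £119,310
  Less investment credit £5,000 → £114,310

Alternative floor tax:
  Adjusted income: £659,000 + £102,500 + £89,000 + £40,000 = £890,500
  Exemption: £890,500 ≤ £928,000, so full £32,000 applies
  Base: £890,500 − £32,000 = £858,500
  £858,500 × 21% = £180,285

Excess of alternative floor tax over standard income tax: £180,285 − £114,310 = £65,975.

£65,975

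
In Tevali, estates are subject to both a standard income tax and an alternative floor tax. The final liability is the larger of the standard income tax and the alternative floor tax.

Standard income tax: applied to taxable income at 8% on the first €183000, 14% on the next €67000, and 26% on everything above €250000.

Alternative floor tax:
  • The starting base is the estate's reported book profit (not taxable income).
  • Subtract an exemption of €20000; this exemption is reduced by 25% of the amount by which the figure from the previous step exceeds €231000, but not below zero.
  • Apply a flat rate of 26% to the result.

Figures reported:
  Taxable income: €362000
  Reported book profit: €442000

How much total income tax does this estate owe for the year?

€114920

Standard income tax:
  €183000 × 8% = €14640
  €67000 × 14% = €9380
  €112000 × 26% = €29120
  → €53140

Alternative floor tax:
  Base (reported book profit): €442000
  Exemption: 25% × (€442000 − €231000) = €52750 ≥ €20000, so the exemption is fully phased out
  Base: €442000 − €0 = €442000
  €442000 × 26% = €114920

€114920 > €53140, so the alternative floor tax is the binding amount.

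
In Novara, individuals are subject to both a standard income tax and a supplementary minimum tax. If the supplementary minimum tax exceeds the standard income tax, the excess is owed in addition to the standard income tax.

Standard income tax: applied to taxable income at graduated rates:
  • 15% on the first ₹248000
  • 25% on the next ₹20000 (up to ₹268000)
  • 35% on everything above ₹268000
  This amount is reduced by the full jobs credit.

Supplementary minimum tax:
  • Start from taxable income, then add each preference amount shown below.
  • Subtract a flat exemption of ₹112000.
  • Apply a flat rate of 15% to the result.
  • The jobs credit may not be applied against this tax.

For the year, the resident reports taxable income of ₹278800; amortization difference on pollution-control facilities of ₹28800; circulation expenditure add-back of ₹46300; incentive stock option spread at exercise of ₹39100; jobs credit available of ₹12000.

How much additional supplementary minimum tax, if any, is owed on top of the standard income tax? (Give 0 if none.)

Supplementary minimum tax:
  Adjusted income: ₹278800 + ₹28800 + ₹46300 + ₹39100 = ₹393000
  Less exemption ₹112000 → base ₹281000
  ₹281000 × 15% = ₹42150

Standard income tax:
  ₹248000 × 15% = ₹37200
  ₹20000 × 25% = ₹5000
  ₹10800 × 35% = ₹3780
  → ₹45980
  Less jobs credit ₹12000 → ₹33980

Excess of supplementary minimum tax over standard income tax: ₹42150 − ₹33980 = ₹8170.

₹8170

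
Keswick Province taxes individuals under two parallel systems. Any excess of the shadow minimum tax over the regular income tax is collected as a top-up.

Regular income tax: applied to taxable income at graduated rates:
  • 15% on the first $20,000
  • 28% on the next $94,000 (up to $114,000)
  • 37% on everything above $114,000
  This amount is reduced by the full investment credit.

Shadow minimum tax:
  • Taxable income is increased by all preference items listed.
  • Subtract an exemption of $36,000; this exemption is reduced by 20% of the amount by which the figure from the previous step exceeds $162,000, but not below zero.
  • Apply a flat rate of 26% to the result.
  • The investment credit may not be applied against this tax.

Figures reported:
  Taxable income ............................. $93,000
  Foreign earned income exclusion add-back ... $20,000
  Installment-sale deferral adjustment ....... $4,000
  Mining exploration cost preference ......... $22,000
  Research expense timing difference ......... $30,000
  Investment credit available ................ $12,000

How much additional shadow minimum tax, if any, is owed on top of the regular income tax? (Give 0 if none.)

Regular income tax:
  $20,000 × 15% = $3,000
  $73,000 × 28% = $20,440
  → $23,440
  Less investment credit $12,000 → $11,440

Shadow minimum tax:
  Adjusted income: $93,000 + $20,000 + $4,000 + $22,000 + $30,000 = $169,000
  Exemption: $36,000 − 20% × ($169,000 − $162,000) = $36,000 − $1,400 = $34,600
  Base: $169,000 − $34,600 = $134,400
  $134,400 × 26% = $34,944

Excess of shadow minimum tax over regular income tax: $34,944 − $11,440 = $23,504.

$23,504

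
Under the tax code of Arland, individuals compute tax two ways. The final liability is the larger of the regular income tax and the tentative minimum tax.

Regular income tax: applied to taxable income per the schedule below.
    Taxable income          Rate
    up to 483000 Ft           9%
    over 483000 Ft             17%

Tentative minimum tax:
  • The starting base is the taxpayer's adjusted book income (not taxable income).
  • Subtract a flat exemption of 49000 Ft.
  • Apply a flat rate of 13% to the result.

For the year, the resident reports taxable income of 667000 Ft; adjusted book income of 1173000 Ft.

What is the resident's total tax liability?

Tentative minimum tax:
  Base (adjusted book income): 1173000 Ft
  Less exemption 49000 Ft → base 1124000 Ft
  1124000 Ft × 13% = 146120 Ft

Regular income tax:
  483000 Ft × 9% = 43470 Ft
  184000 Ft × 17% = 31280 Ft
  → 74750 Ft

146120 Ft > 74750 Ft, so the tentative minimum tax is the binding amount.

146120 Ft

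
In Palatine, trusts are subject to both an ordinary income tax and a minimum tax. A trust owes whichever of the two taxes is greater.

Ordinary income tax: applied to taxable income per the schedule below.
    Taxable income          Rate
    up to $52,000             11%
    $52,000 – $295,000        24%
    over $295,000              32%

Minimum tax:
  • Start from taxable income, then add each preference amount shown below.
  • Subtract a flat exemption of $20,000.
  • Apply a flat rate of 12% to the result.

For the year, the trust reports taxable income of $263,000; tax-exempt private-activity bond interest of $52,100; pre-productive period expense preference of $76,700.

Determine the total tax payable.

$56,360

Minimum tax:
  Adjusted income: $263,000 + $52,100 + $76,700 = $391,800
  Less exemption $20,000 → base $371,800
  $371,800 × 12% = $44,616

Ordinary income tax:
  $52,000 × 11% = $5,720
  $211,000 × 24% = $50,640
  → $56,360

$56,360 > $44,616, so the ordinary income tax governs.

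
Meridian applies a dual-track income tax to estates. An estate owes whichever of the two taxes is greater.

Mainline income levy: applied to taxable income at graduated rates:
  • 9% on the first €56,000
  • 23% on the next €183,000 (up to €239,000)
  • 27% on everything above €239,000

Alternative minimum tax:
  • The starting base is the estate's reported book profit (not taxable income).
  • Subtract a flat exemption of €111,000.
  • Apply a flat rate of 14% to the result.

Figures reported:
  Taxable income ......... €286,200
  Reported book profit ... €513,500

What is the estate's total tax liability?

€59,874

Mainline income levy:
  €56,000 × 9% = €5,040
  €183,000 × 23% = €42,090
  €47,200 × 27% = €12,744
  → €59,874

Alternative minimum tax:
  Base (reported book profit): €513,500
  Less exemption €111,000 → base €402,500
  €402,500 × 14% = €56,350

€59,874 > €56,350, so the mainline income levy governs.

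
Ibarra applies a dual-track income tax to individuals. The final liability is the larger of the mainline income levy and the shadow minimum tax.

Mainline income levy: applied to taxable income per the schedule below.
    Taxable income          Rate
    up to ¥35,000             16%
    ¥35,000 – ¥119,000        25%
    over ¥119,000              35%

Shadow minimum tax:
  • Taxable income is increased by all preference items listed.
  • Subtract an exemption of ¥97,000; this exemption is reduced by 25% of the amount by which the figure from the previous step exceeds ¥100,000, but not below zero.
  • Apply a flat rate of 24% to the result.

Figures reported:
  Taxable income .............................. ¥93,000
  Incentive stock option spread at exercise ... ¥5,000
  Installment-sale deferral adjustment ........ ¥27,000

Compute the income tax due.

Shadow minimum tax:
  Adjusted income: ¥93,000 + ¥5,000 + ¥27,000 = ¥125,000
  Exemption: ¥97,000 − 25% × (¥125,000 − ¥100,000) = ¥97,000 − ¥6,250 = ¥90,750
  Base: ¥125,000 − ¥90,750 = ¥34,250
  ¥34,250 × 24% = ¥8,220

Mainline income levy:
  ¥35,000 × 16% = ¥5,600
  ¥58,000 × 25% = ¥14,500
  → ¥20,100

¥20,100 > ¥8,220, so the mainline income levy governs.

¥20,100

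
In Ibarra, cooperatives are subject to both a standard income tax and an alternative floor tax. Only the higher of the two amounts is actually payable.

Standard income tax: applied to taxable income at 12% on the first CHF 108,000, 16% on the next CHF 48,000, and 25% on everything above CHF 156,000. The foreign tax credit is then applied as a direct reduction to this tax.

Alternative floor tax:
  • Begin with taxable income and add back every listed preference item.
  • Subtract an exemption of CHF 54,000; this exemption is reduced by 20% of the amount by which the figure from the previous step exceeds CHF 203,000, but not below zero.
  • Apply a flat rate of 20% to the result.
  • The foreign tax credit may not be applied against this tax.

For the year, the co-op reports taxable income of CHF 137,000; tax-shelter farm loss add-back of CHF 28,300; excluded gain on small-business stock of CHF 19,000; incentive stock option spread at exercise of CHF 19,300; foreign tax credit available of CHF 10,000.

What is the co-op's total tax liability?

CHF 29,944

Alternative floor tax:
  Adjusted income: CHF 137,000 + CHF 28,300 + CHF 19,000 + CHF 19,300 = CHF 203,600
  Exemption: CHF 54,000 − 20% × (CHF 203,600 − CHF 203,000) = CHF 54,000 − CHF 120 = CHF 53,880
  Base: CHF 203,600 − CHF 53,880 = CHF 149,720
  CHF 149,720 × 20% = CHF 29,944

Standard income tax:
  CHF 108,000 × 12% = CHF 12,960
  CHF 29,000 × 16% = CHF 4,640
  → CHF 17,600
  Less foreign tax credit CHF 10,000 → CHF 7,600

CHF 29,944 > CHF 7,600, so the alternative floor tax is the binding amount.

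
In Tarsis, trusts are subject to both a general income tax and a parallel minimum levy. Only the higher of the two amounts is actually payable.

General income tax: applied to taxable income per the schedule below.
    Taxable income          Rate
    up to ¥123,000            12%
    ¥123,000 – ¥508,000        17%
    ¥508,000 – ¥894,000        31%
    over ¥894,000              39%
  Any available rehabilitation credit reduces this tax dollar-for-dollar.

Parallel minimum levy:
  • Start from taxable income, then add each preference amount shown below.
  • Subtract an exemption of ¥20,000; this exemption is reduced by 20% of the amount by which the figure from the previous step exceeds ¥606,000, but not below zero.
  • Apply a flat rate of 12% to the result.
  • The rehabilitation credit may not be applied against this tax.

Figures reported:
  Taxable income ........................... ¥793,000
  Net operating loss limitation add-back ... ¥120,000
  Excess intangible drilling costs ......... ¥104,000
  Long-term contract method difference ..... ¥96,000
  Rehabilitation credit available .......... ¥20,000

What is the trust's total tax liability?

Parallel minimum levy:
  Adjusted income: ¥793,000 + ¥120,000 + ¥104,000 + ¥96,000 = ¥1,113,000
  Exemption: 20% × (¥1,113,000 − ¥606,000) = ¥101,400 ≥ ¥20,000, so the exemption is fully phased out
  Base: ¥1,113,000 − ¥0 = ¥1,113,000
  ¥1,113,000 × 12% = ¥133,560

General income tax:
  ¥123,000 × 12% = ¥14,760
  ¥385,000 × 17% = ¥65,450
  ¥285,000 × 31% = ¥88,350
  → ¥168,560
  Less rehabilitation credit ¥20,000 → ¥148,560

¥148,560 > ¥133,560, so the general income tax governs.

¥148,560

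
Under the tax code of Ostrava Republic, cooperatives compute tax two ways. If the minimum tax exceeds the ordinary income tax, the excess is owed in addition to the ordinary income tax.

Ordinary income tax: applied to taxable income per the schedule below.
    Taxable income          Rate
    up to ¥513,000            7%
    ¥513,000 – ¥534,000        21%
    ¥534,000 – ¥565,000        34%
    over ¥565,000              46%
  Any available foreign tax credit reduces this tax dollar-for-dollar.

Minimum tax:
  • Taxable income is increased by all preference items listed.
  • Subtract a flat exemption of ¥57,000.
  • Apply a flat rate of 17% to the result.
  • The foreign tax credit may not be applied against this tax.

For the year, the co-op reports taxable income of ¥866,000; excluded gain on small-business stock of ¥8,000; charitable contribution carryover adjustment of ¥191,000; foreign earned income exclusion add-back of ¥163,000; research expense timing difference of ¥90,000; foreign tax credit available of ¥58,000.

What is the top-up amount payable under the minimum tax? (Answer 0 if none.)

¥83,050

Ordinary income tax:
  ¥513,000 × 7% = ¥35,910
  ¥21,000 × 21% = ¥4,410
  ¥31,000 × 34% = ¥10,540
  ¥301,000 × 46% = ¥138,460
  → ¥189,320
  Less foreign tax credit ¥58,000 → ¥131,320

Minimum tax:
  Adjusted income: ¥866,000 + ¥8,000 + ¥191,000 + ¥163,000 + ¥90,000 = ¥1,318,000
  Less exemption ¥57,000 → base ¥1,261,000
  ¥1,261,000 × 17% = ¥214,370

Excess of minimum tax over ordinary income tax: ¥214,370 − ¥131,320 = ¥83,050.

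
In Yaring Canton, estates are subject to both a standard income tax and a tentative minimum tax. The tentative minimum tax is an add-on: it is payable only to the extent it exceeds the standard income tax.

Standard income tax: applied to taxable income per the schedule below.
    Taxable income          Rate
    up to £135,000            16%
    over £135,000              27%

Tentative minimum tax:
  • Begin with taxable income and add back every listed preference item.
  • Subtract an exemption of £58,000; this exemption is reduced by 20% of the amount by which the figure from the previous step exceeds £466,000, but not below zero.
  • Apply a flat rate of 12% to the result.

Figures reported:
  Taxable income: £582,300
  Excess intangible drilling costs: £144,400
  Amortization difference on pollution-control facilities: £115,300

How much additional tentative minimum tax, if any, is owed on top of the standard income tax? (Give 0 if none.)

£0

Standard income tax:
  £135,000 × 16% = £21,600
  £447,300 × 27% = £120,771
  → £142,371

Tentative minimum tax:
  Adjusted income: £582,300 + £144,400 + £115,300 = £842,000
  Exemption: 20% × (£842,000 − £466,000) = £75,200 ≥ £58,000, so the exemption is fully phased out
  Base: £842,000 − £0 = £842,000
  £842,000 × 12% = £101,040

£101,040 ≤ £142,371, so no add-on is due.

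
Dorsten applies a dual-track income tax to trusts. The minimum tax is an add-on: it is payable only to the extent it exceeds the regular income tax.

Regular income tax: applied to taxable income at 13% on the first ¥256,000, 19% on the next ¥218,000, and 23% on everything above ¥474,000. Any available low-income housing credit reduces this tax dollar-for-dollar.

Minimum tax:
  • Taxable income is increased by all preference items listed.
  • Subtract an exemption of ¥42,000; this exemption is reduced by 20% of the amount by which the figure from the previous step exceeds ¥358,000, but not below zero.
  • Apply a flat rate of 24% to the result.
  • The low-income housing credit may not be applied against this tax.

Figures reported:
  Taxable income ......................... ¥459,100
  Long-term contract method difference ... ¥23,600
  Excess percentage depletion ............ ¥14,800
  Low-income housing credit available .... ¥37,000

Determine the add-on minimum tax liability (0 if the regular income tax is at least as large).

¥81,147

Regular income tax:
  ¥256,000 × 13% = ¥33,280
  ¥203,100 × 19% = ¥38,589
  → ¥71,869
  Less low-income housing credit ¥37,000 → ¥34,869

Minimum tax:
  Adjusted income: ¥459,100 + ¥23,600 + ¥14,800 = ¥497,500
  Exemption: ¥42,000 − 20% × (¥497,500 − ¥358,000) = ¥42,000 − ¥27,900 = ¥14,100
  Base: ¥497,500 − ¥14,100 = ¥483,400
  ¥483,400 × 24% = ¥116,016

Excess of minimum tax over regular income tax: ¥116,016 − ¥34,869 = ¥81,147.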